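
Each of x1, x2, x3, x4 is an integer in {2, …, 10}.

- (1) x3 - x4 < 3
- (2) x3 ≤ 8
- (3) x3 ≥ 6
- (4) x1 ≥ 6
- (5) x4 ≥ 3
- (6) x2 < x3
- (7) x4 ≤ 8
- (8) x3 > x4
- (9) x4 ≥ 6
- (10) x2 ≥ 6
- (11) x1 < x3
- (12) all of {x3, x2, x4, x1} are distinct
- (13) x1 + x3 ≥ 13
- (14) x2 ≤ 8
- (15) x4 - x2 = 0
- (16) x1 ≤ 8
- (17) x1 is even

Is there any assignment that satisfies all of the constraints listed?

Unsatisfiable

Constraints 2, 3, 4, 7, 9, 10, 14, and 16 confine each of x3, x2, x4, x1 to the 3 values {6, …, 8}.
Constraint 12 requires all 4 of them to be distinct, but only 3 values are available — impossible by the pigeonhole principle.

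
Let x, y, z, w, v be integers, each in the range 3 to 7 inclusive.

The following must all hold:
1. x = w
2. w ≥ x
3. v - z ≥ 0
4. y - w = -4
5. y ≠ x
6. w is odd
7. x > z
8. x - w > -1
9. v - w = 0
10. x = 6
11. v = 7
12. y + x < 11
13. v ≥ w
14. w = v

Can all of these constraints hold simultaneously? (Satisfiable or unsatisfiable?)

Constraint 10 fixes x = 6 and constraint 11 fixes v = 7. Constraints 1 and 14 give x = w = v, so x = v. But 6 ≠ 7 — contradiction.

Unsatisfiable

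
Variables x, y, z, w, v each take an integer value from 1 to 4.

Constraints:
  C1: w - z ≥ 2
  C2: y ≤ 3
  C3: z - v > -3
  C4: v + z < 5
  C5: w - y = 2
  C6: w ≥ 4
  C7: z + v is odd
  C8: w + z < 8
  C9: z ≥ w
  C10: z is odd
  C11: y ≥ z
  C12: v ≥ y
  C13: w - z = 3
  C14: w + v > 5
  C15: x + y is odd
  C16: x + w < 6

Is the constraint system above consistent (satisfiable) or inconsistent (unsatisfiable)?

From constraints 6 and 9: z ≥ w and w ≥ 4, so z ≥ 4. From constraints 2 and 11: z ≤ y and y ≤ 3, so z ≤ 3. But 3 < 4, so no value of z works.

Unsatisfiable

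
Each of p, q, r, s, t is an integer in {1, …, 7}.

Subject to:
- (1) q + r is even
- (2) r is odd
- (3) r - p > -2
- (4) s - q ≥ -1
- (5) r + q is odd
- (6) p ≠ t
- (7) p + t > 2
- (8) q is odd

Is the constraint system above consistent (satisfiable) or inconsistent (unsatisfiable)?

Unsatisfiable

Constraint 2 makes r odd and constraint 8 makes q odd, so r + q must be even. Constraint 5 says r + q is odd — contradiction.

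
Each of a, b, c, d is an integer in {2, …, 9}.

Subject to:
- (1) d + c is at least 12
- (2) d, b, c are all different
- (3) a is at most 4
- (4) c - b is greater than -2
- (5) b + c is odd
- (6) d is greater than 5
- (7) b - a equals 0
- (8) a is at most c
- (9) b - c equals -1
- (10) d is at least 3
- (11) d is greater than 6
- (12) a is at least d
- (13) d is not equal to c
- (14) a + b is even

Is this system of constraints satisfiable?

From constraint 6: d ≥ 6. From constraints 3 and 12: d ≤ a and a ≤ 4, so d ≤ 4. But 4 < 6, so no value of d works.

Unsatisfiable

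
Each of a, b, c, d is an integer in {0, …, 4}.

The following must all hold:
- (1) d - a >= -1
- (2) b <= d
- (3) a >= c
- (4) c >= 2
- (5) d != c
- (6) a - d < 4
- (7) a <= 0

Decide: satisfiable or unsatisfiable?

From constraints 3 and 4: a ≥ c and c ≥ 2, so a ≥ 2. From constraint 7: a ≤ 0. But 0 < 2, so no value of a works.

Unsatisfiable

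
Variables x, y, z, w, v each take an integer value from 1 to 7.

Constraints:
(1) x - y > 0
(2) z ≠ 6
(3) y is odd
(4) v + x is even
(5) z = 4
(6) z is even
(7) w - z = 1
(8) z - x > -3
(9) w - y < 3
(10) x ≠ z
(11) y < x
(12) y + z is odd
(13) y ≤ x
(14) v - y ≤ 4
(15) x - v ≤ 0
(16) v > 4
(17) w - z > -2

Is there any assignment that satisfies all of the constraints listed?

Satisfiable

Setting (x, y, z, w, v) = (6, 5, 4, 5, 6) satisfies everything: constraint 1: x - y = 1; constraint 7: w - z = 1; constraint 8: z - x = -2, and the others follow.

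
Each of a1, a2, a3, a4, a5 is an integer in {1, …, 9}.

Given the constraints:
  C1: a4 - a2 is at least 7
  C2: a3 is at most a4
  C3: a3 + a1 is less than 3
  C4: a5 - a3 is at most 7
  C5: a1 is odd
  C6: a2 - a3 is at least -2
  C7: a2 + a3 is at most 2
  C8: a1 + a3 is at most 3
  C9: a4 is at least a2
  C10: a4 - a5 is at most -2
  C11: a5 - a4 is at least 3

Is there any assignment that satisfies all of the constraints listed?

Unsatisfiable

Constraints 1, 4, 6, and 11 give a3 − a5 ≥ -7, a5 − a4 ≥ 3, a4 − a2 ≥ 7, a2 − a3 ≥ -2.
Adding all 4 inequalities: the left sides telescope to 0, and the right sides sum to (-7) + 3 + 7 + (-2) = 1. So 0 ≥ 1, which is false.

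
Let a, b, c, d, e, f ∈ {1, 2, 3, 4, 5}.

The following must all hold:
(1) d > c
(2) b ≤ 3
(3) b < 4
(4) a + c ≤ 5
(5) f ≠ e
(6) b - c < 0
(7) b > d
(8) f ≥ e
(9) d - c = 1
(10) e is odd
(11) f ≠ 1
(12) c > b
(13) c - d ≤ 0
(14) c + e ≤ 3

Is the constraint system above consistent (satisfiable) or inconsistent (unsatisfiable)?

Constraints 1, 7, and 12 give b < c, c < d, d < b. Chaining: b < c < d < b, which forces b < b — impossible.

Unsatisfiable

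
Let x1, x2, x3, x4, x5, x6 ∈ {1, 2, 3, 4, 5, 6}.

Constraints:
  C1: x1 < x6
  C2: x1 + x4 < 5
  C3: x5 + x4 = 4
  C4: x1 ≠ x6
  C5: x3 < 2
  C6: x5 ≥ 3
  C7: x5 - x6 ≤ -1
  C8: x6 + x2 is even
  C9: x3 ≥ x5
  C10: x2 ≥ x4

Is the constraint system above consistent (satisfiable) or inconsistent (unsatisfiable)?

Unsatisfiable

From constraints 6 and 9: x3 ≥ x5 and x5 ≥ 3, so x3 ≥ 3. From constraint 5: x3 ≤ 1. But 1 < 3, so no value of x3 works.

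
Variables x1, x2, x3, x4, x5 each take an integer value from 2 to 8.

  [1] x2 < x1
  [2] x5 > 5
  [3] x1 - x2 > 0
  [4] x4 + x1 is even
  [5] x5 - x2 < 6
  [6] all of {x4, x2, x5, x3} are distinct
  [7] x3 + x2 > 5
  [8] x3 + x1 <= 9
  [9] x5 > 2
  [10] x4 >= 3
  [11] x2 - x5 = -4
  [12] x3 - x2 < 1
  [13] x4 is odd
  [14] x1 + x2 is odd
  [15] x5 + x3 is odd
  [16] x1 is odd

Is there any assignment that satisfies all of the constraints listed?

Try x1 = 5, x2 = 4, x3 = 3, x4 = 5, x5 = 8.
Check constraint 3: x1 - x2 = 1; constraint 5: x5 - x2 = 4; constraint 7: x3 + x2 = 7. The remaining constraints are straightforward to verify.

Satisfiable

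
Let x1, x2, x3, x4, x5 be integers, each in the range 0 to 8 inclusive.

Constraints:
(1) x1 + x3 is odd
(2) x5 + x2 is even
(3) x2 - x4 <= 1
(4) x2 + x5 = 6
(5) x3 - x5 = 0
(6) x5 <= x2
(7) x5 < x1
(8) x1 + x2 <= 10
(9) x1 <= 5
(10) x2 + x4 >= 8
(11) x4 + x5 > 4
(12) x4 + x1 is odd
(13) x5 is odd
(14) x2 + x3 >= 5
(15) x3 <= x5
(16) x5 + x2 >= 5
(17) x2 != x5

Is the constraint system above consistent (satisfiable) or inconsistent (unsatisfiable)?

Satisfiable

Take x1 = 4, x2 = 5, x3 = 1, x4 = 5, x5 = 1. Then constraint 3: x2 - x4 = 0; constraint 4: x2 + x5 = 6; constraint 5: x3 - x5 = 0, and every other listed constraint is also met.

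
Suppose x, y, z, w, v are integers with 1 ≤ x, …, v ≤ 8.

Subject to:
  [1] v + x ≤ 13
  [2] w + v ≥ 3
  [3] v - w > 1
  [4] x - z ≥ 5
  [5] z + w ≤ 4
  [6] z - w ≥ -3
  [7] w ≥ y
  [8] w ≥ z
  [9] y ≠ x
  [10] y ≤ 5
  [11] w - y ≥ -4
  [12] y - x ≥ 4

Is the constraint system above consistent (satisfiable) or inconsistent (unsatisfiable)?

Unsatisfiable

Constraints 4, 6, 11, and 12 give z − w ≥ -3, w − y ≥ -4, y − x ≥ 4, x − z ≥ 5.
Adding all 4 inequalities: the left sides telescope to 0, and the right sides sum to (-3) + (-4) + 4 + 5 = 2. So 0 ≥ 2, which is false.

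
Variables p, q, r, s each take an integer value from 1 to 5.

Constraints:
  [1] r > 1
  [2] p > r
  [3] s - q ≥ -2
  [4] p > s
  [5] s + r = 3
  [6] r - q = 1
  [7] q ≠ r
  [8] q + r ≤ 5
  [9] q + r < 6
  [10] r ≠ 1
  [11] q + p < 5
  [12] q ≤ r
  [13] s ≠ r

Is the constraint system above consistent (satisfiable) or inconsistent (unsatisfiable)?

Satisfiable

One satisfying assignment is p = 3, q = 1, r = 2, s = 1.
For the less obvious constraints — constraint 3: s - q = 0; constraint 5: s + r = 3 — and the others hold by inspection.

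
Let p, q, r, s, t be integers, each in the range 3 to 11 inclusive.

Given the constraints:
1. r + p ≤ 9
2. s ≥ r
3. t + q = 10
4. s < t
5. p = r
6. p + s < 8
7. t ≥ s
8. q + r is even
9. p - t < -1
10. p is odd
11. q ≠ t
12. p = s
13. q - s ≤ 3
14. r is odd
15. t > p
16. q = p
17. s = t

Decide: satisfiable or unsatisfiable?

From constraints 12, 16, and 17, q = p = s = t, so q = t. But constraint 11 says q ≠ t. Contradiction.

Unsatisfiable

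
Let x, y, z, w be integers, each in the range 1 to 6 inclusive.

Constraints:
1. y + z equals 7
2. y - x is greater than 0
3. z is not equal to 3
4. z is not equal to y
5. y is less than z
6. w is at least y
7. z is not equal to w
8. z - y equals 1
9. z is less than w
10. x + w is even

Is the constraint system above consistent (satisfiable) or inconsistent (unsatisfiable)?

Satisfiable

The assignment x = 1, y = 3, z = 4, w = 5 works:
  constraint 1 holds since y + z = 7.
  constraint 2 holds since y - x = 2.
  constraint 8 holds since z - y = 1.
The rest check out directly.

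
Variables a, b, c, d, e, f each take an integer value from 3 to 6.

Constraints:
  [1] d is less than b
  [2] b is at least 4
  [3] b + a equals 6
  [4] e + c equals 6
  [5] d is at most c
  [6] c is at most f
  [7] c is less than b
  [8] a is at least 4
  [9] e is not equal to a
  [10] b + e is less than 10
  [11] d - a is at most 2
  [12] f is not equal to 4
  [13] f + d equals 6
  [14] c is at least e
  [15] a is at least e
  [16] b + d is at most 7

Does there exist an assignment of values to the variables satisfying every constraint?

Unsatisfiable

From constraint 2: b ≥ 4. From constraint 8: a ≥ 4. Hence b + a ≥ 8. But constraint 3 requires b + a = 6, and 6 < 8. Contradiction.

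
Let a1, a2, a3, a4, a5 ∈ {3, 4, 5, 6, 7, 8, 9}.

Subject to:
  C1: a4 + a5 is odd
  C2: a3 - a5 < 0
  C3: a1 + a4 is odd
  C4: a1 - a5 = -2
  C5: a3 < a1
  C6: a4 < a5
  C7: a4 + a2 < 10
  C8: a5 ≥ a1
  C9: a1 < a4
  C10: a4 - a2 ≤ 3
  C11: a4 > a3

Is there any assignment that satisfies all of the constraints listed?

The assignment a1 = 4, a2 = 3, a3 = 3, a4 = 5, a5 = 6 works:
  constraint 2 holds since a3 - a5 = -3.
  constraint 4 holds since a1 - a5 = -2.
The rest check out directly.

Satisfiable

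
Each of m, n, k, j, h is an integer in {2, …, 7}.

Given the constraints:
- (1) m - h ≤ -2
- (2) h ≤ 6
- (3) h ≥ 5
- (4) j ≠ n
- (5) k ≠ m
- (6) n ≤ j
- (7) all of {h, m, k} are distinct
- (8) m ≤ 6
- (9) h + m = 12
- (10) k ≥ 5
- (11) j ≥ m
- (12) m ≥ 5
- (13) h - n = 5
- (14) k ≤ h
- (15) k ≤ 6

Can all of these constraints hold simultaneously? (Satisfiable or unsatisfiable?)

Unsatisfiable

Constraints 2, 3, 8, 10, 12, and 15 confine each of h, m, k to the 2 values {5, 6}.
Constraint 7 requires all 3 of them to be distinct, but only 2 values are available — impossible by the pigeonhole principle.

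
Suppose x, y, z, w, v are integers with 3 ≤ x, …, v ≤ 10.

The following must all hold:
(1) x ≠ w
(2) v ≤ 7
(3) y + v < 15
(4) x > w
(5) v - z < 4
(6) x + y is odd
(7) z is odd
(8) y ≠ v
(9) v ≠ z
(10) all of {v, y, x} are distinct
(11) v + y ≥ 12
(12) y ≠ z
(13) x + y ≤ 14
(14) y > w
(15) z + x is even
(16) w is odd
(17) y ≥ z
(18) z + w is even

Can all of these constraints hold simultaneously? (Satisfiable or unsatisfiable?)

Setting (x, y, z, w, v) = (5, 8, 5, 3, 6) satisfies everything: constraint 3: y + v = 14; constraint 5: v - z = 1, and the others follow.

Satisfiable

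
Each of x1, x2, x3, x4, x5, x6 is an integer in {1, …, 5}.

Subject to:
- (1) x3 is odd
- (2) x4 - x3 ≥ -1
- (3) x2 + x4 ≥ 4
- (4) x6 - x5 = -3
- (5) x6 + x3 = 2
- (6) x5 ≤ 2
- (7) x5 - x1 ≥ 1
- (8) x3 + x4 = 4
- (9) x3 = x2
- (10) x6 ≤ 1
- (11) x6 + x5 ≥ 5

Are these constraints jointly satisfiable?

From constraint 10: x6 ≤ 1. From constraint 6: x5 ≤ 2. Hence x6 + x5 ≤ 3. But constraint 11 requires x6 + x5 ≥ 5, and 5 > 3. Contradiction.

Unsatisfiable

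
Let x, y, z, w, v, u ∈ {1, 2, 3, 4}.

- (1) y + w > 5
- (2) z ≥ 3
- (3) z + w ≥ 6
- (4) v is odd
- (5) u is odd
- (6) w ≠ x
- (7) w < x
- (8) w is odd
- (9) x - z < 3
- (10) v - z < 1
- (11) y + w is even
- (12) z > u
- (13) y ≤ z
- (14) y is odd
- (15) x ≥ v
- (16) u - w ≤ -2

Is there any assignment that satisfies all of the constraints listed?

Satisfiable

Setting (x, y, z, w, v, u) = (4, 3, 3, 3, 1, 1) satisfies everything: constraint 1: y + w = 6; constraint 3: z + w = 6; constraint 9: x - z = 1, and the others follow.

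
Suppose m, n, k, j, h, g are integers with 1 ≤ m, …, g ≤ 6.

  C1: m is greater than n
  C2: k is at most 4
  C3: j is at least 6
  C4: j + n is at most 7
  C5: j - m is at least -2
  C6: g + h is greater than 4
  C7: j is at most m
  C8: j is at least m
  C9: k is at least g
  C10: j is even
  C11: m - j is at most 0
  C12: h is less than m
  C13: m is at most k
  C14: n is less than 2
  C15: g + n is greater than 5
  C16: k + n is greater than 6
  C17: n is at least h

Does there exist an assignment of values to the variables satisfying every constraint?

From constraints 3 and 7: m ≥ j and j ≥ 6, so m ≥ 6. From constraints 2 and 13: m ≤ k and k ≤ 4, so m ≤ 4. But 4 < 6, so no value of m works.

Unsatisfiable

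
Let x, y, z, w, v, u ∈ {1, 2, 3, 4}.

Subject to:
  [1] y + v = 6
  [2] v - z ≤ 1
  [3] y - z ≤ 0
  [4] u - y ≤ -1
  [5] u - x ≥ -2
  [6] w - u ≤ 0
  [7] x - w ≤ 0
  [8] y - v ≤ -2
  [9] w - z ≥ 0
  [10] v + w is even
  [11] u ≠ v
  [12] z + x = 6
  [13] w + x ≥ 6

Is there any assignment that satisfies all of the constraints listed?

Constraints 2, 4, 6, 8, and 9 give y − u ≥ 1, u − w ≥ 0, w − z ≥ 0, z − v ≥ -1, v − y ≥ 2.
Adding all 5 inequalities: the left sides telescope to 0, and the right sides sum to 1 + 0 + 0 + (-1) + 2 = 2. So 0 ≥ 2, which is false.

Unsatisfiable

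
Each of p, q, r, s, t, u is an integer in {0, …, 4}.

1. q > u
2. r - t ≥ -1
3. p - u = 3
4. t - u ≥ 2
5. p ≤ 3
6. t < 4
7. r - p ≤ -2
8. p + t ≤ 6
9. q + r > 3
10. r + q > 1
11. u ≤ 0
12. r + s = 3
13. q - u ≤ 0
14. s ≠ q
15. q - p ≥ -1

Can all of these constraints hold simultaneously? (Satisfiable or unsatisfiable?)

Unsatisfiable

Constraints 2, 4, 7, 13, and 15 give q − p ≥ -1, p − r ≥ 2, r − t ≥ -1, t − u ≥ 2, u − q ≥ 0.
Adding all 5 inequalities: the left sides telescope to 0, and the right sides sum to (-1) + 2 + (-1) + 2 + 0 = 2. So 0 ≥ 2, which is false.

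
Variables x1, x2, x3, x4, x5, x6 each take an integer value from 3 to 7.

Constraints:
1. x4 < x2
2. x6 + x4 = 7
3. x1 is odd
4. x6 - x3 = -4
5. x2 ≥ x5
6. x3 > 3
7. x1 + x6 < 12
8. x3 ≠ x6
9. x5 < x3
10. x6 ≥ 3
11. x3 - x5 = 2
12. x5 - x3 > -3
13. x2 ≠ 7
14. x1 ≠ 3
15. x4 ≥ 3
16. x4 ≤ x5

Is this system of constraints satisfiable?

Satisfiable

Take x1 = 7, x2 = 6, x3 = 7, x4 = 4, x5 = 5, x6 = 3. Then constraint 2: x6 + x4 = 7; constraint 4: x6 - x3 = -4; constraint 7: x1 + x6 = 10, and every other listed constraint is also met.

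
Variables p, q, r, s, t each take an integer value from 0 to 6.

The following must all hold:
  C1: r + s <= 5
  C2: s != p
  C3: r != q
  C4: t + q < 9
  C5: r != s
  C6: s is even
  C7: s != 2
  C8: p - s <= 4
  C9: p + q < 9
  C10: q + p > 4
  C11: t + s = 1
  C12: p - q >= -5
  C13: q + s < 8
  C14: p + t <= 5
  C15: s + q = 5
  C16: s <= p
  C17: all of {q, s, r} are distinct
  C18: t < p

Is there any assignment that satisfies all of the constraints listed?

The assignment p = 2, q = 5, r = 4, s = 0, t = 1 works:
  constraint 1 holds since r + s = 4.
  constraint 4 holds since t + q = 6.
  constraint 8 holds since p - s = 2.
The rest check out directly.

Satisfiable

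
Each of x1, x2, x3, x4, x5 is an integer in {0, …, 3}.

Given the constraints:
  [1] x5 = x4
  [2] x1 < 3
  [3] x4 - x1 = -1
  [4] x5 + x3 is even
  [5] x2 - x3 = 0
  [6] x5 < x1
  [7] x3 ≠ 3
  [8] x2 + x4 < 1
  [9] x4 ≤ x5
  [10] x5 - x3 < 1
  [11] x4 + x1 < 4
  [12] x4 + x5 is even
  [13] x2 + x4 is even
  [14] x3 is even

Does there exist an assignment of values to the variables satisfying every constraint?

Satisfiable

The assignment x1 = 1, x2 = 0, x3 = 0, x4 = 0, x5 = 0 works:
  constraint 3 holds since x4 - x1 = -1.
  constraint 5 holds since x2 - x3 = 0.
The rest check out directly.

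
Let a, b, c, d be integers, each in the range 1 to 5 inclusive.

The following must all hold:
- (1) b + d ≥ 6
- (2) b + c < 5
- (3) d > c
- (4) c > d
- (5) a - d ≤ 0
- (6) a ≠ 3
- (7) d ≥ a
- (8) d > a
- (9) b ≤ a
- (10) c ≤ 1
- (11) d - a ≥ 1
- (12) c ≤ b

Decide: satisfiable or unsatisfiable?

Constraints 4, 5, 9, and 12 give d < c, c ≤ b, b ≤ a, a ≤ d. Chaining: d < c ≤ b ≤ a ≤ d, which forces d < d — impossible.

Unsatisfiable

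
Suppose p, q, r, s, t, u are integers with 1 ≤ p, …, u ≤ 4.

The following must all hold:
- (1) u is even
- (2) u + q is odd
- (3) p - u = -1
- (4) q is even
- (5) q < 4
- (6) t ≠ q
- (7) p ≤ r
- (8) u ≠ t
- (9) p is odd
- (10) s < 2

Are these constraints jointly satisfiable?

Unsatisfiable

Constraint 1 makes u even and constraint 4 makes q even, so u + q must be even. Constraint 2 says u + q is odd — contradiction.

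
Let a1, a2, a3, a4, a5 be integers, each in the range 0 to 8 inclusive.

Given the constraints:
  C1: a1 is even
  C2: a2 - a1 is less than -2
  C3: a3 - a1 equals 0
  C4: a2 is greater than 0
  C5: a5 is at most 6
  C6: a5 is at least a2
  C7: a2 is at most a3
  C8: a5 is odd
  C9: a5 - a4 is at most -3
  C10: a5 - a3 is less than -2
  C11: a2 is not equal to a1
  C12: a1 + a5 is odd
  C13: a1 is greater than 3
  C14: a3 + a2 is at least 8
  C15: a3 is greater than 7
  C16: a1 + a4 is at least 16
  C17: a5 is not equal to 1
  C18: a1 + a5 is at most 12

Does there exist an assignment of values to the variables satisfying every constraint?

Setting (a1, a2, a3, a4, a5) = (8, 3, 8, 8, 3) satisfies everything: constraint 2: a2 - a1 = -5; constraint 3: a3 - a1 = 0, and the others follow.

Satisfiable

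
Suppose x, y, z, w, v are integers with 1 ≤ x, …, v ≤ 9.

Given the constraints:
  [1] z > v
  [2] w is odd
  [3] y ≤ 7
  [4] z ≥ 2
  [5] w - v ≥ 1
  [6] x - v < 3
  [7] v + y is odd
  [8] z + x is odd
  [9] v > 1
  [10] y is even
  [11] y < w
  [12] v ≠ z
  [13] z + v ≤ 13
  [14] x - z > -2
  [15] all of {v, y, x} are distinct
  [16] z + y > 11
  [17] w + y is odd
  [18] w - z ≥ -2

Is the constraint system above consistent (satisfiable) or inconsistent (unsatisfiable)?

One satisfying assignment is x = 7, y = 4, z = 8, w = 7, v = 5.
For the less obvious constraints — constraint 5: w - v = 2; constraint 6: x - v = 2 — and the others hold by inspection.

Satisfiable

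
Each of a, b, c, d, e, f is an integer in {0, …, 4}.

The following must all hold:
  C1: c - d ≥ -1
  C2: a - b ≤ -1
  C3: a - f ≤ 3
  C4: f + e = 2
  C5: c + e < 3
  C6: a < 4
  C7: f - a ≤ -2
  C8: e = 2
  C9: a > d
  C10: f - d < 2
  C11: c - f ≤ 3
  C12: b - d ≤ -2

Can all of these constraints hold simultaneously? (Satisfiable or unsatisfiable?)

Unsatisfiable

Constraints 1, 2, 7, 11, and 12 give b − a ≥ 1, a − f ≥ 2, f − c ≥ -3, c − d ≥ -1, d − b ≥ 2.
Adding all 5 inequalities: the left sides telescope to 0, and the right sides sum to 1 + 2 + (-3) + (-1) + 2 = 1. So 0 ≥ 1, which is false.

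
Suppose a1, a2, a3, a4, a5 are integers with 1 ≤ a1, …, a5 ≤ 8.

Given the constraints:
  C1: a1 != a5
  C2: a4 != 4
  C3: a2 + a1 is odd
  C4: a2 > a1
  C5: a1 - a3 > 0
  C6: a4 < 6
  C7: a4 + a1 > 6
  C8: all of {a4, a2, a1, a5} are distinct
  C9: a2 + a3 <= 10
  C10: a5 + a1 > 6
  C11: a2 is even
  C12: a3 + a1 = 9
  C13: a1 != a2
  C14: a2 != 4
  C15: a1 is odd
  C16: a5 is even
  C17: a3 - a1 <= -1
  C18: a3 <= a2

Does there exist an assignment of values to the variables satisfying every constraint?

Satisfiable

The assignment a1 = 5, a2 = 6, a3 = 4, a4 = 2, a5 = 4 works:
  constraint 5 holds since a1 - a3 = 1.
  constraint 7 holds since a4 + a1 = 7.
  constraint 9 holds since a2 + a3 = 10.
The rest check out directly.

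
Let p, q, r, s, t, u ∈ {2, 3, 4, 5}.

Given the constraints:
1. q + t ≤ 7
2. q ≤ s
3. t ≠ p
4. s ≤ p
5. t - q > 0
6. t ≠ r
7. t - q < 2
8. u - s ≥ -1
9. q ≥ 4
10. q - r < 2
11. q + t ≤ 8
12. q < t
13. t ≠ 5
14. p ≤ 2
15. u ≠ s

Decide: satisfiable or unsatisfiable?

From constraints 2 and 9: s ≥ q and q ≥ 4, so s ≥ 4. From constraints 4 and 14: s ≤ p and p ≤ 2, so s ≤ 2. But 2 < 4, so no value of s works.

Unsatisfiable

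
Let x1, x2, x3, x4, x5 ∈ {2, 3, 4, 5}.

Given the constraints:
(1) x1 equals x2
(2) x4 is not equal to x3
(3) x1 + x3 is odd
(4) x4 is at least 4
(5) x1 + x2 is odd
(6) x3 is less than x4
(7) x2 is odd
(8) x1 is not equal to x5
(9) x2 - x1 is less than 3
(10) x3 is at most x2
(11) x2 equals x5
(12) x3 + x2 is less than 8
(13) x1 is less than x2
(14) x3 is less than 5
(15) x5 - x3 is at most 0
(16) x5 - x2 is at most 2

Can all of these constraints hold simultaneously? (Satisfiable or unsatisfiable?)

From constraints 1 and 11, x1 = x2 = x5, so x1 = x5. But constraint 8 says x1 ≠ x5. Contradiction.

Unsatisfiable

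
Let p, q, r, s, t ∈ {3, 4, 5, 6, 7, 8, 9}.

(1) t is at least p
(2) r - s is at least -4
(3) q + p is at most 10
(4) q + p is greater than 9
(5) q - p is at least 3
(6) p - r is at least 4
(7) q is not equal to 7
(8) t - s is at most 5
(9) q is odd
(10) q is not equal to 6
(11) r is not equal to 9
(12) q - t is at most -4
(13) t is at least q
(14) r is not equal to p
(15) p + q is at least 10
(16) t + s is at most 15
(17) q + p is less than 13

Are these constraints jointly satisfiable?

Unsatisfiable

Constraints 2, 5, 6, 8, and 12 give s − t ≥ -5, t − q ≥ 4, q − p ≥ 3, p − r ≥ 4, r − s ≥ -4.
Adding all 5 inequalities: the left sides telescope to 0, and the right sides sum to (-5) + 4 + 3 + 4 + (-4) = 2. So 0 ≥ 2, which is false.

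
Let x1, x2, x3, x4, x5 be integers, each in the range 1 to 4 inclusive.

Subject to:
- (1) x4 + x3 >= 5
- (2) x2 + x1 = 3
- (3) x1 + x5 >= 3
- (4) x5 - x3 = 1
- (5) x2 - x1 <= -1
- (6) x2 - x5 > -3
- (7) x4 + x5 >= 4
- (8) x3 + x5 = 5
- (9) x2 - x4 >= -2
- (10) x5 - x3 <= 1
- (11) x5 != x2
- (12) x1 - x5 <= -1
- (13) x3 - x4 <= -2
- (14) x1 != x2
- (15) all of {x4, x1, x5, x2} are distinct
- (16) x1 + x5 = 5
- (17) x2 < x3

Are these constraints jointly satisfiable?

Constraints 5, 9, 10, 12, and 13 give x5 − x1 ≥ 1, x1 − x2 ≥ 1, x2 − x4 ≥ -2, x4 − x3 ≥ 2, x3 − x5 ≥ -1.
Adding all 5 inequalities: the left sides telescope to 0, and the right sides sum to 1 + 1 + (-2) + 2 + (-1) = 1. So 0 ≥ 1, which is false.

Unsatisfiable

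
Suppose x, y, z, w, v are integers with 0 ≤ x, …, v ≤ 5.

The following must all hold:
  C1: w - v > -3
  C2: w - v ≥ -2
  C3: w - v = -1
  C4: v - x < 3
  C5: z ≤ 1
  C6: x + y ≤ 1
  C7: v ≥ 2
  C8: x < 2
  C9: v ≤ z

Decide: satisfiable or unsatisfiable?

From constraints 7 and 9: z ≥ v and v ≥ 2, so z ≥ 2. From constraint 5: z ≤ 1. But 1 < 2, so no value of z works.

Unsatisfiable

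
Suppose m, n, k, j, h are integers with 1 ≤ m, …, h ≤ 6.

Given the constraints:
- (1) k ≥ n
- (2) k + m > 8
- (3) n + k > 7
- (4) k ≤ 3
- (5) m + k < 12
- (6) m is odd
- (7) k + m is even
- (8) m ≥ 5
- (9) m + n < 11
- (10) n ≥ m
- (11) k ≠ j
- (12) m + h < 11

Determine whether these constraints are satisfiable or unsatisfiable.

Unsatisfiable

From constraints 8 and 10: n ≥ m and m ≥ 5, so n ≥ 5. From constraints 1 and 4: n ≤ k and k ≤ 3, so n ≤ 3. But 3 < 5, so no value of n works.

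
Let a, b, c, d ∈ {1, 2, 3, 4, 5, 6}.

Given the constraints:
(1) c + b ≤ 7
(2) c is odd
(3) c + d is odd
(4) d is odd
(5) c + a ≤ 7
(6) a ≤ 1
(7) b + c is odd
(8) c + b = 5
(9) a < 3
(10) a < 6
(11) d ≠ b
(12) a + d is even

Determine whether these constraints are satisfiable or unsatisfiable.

Constraint 2 makes c odd and constraint 4 makes d odd, so c + d must be even. Constraint 3 says c + d is odd — contradiction.

Unsatisfiable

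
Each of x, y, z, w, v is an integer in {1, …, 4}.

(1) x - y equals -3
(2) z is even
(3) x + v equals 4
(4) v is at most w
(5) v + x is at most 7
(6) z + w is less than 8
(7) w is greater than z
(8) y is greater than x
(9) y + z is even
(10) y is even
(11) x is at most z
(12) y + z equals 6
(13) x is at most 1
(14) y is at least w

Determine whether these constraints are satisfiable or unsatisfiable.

Take x = 1, y = 4, z = 2, w = 4, v = 3. Then constraint 1: x - y = -3; constraint 3: x + v = 4, and every other listed constraint is also met.

Satisfiable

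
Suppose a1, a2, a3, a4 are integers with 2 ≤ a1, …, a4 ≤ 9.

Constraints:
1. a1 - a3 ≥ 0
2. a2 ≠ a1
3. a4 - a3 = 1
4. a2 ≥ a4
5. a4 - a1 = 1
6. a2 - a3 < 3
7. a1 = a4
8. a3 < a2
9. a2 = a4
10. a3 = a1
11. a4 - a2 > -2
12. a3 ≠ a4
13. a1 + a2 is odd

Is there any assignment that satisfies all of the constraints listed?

From constraints 7 and 10, a3 = a1 = a4, so a3 = a4. But constraint 12 says a3 ≠ a4. Contradiction.

Unsatisfiable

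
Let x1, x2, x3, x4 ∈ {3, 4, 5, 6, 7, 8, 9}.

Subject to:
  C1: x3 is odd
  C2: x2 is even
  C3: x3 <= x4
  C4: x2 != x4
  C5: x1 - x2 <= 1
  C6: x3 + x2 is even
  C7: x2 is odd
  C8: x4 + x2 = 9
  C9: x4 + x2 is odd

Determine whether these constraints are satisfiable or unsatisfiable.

Unsatisfiable

Constraint 1 makes x3 odd and constraint 2 makes x2 even, so x3 + x2 must be odd. Constraint 6 says x3 + x2 is even — contradiction.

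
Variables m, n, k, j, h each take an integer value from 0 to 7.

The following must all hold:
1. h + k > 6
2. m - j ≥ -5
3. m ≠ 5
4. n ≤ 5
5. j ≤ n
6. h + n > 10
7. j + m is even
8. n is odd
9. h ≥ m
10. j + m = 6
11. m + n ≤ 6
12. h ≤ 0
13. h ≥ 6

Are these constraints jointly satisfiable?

From constraints 4 and 5: j ≤ n ≤ 5. From constraints 9 and 12: m ≤ h ≤ 0. Hence j + m ≤ 5. But constraint 10 requires j + m = 6, and 6 > 5. Contradiction.

Unsatisfiable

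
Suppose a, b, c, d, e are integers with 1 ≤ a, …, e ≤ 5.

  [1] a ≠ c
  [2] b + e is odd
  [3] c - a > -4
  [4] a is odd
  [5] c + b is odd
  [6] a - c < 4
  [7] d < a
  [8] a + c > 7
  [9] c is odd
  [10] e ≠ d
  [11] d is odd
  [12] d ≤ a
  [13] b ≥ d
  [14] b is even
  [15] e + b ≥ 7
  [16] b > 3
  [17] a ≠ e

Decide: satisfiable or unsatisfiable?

Satisfiable

The assignment a = 5, b = 4, c = 3, d = 1, e = 3 works:
  constraint 3 holds since c - a = -2.
  constraint 6 holds since a - c = 2.
  constraint 8 holds since a + c = 8.
The rest check out directly.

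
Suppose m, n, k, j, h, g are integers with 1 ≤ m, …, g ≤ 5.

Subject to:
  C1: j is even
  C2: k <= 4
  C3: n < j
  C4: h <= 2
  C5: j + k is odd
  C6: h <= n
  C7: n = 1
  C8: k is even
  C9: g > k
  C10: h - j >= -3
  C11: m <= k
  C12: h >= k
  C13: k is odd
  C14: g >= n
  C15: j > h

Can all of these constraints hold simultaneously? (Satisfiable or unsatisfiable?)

Unsatisfiable

Constraint 1 makes j even and constraint 8 makes k even, so j + k must be even. Constraint 5 says j + k is odd — contradiction.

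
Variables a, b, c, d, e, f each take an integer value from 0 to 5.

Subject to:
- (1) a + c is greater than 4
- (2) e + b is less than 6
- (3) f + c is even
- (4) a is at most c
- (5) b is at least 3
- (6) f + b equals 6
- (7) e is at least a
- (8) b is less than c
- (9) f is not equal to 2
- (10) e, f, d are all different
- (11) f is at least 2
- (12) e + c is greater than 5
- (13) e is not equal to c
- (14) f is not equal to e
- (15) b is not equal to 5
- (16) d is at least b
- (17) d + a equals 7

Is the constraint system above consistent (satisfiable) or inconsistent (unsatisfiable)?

Satisfiable

The assignment a = 2, b = 3, c = 5, d = 5, e = 2, f = 3 works:
  constraint 1 holds since a + c = 7.
  constraint 2 holds since e + b = 5.
  constraint 6 holds since f + b = 6.
The rest check out directly.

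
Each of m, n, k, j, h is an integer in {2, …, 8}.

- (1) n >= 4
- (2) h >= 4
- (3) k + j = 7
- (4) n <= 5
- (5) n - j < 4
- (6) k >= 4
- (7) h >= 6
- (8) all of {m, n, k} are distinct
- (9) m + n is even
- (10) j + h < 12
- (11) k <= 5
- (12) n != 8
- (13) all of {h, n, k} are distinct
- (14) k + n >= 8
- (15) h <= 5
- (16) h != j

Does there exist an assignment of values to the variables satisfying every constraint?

Unsatisfiable

Constraints 1, 2, 4, 6, 11, and 15 confine each of h, n, k to the 2 values {4, 5}.
Constraint 13 requires all 3 of them to be distinct, but only 2 values are available — impossible by the pigeonhole principle.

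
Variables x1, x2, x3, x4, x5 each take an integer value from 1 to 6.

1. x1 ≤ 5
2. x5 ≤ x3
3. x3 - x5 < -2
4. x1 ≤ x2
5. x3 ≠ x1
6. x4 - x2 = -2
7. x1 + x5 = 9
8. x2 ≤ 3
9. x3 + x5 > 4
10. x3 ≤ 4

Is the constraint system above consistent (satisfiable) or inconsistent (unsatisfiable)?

Unsatisfiable

From constraints 4 and 8: x1 ≤ x2 ≤ 3. From constraints 2 and 10: x5 ≤ x3 ≤ 4. Hence x1 + x5 ≤ 7. But constraint 7 requires x1 + x5 = 9, and 9 > 7. Contradiction.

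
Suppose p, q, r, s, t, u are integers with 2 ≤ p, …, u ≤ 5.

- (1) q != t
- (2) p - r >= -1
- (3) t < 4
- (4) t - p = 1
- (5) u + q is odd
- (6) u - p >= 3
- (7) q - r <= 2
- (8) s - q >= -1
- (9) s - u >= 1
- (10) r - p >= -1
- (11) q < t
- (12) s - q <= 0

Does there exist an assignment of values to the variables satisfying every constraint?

Unsatisfiable

Constraints 2, 6, 7, 9, and 12 give p − r ≥ -1, r − q ≥ -2, q − s ≥ 0, s − u ≥ 1, u − p ≥ 3.
Adding all 5 inequalities: the left sides telescope to 0, and the right sides sum to (-1) + (-2) + 0 + 1 + 3 = 1. So 0 ≥ 1, which is false.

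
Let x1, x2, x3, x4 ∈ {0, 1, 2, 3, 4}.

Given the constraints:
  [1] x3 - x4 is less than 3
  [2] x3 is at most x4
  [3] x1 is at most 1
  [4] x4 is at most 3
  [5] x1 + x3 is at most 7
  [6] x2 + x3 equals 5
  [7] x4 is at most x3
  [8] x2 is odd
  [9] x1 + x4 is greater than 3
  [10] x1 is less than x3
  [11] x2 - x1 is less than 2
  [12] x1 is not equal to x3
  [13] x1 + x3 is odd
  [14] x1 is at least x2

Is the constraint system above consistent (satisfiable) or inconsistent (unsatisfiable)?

Unsatisfiable

From constraints 3 and 14: x2 ≤ x1 ≤ 1. From constraints 2 and 4: x3 ≤ x4 ≤ 3. Hence x2 + x3 ≤ 4. But constraint 6 requires x2 + x3 = 5, and 5 > 4. Contradiction.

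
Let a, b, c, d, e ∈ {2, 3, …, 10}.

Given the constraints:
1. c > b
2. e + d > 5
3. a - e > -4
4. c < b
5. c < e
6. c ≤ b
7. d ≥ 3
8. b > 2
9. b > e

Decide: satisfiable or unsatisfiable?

Unsatisfiable

Constraints 1, 5, and 9 give e < b, b < c, c < e. Chaining: e < b < c < e, which forces e < e — impossible.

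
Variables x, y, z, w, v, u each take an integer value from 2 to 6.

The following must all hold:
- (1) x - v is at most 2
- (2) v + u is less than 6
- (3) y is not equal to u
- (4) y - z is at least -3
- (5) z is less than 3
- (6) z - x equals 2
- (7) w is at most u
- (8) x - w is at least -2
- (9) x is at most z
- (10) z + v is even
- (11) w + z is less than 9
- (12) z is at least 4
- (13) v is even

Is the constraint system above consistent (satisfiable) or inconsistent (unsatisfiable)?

Unsatisfiable

From constraint 12: z ≥ 4. From constraint 5: z ≤ 2. But 2 < 4, so no value of z works.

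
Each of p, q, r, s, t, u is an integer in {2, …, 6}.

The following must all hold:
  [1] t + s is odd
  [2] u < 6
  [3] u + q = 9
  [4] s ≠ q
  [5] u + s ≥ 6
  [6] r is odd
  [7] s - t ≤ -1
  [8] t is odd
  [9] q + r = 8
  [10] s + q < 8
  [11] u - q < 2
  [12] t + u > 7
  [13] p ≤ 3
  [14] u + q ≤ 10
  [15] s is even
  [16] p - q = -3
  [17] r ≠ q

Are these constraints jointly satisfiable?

The assignment p = 2, q = 5, r = 3, s = 2, t = 5, u = 4 works:
  constraint 3 holds since u + q = 9.
  constraint 5 holds since u + s = 6.
The rest check out directly.

Satisfiable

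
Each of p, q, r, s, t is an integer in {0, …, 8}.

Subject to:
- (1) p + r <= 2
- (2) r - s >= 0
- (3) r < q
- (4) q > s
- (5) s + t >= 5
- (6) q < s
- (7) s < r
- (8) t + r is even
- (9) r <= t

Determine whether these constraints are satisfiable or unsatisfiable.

Unsatisfiable

Constraints 3, 6, and 7 give r < q, q < s, s < r. Chaining: r < q < s < r, which forces r < r — impossible.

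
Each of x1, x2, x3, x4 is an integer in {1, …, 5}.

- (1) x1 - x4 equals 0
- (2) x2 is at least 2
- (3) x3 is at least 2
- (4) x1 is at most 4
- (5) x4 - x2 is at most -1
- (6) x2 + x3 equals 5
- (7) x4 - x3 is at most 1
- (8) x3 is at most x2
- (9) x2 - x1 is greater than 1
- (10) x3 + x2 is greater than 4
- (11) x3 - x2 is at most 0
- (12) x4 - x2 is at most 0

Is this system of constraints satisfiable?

Take x1 = 1, x2 = 3, x3 = 2, x4 = 1. Then constraint 1: x1 - x4 = 0; constraint 5: x4 - x2 = -2, and every other listed constraint is also met.

Satisfiable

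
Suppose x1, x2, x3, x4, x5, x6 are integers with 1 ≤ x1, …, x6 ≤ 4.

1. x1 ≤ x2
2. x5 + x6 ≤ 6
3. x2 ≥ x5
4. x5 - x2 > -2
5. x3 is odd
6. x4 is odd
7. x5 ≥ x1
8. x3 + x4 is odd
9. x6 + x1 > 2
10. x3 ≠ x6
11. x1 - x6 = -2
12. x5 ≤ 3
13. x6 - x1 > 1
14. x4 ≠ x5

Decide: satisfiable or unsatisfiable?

Unsatisfiable

Constraint 5 makes x3 odd and constraint 6 makes x4 odd, so x3 + x4 must be even. Constraint 8 says x3 + x4 is odd — contradiction.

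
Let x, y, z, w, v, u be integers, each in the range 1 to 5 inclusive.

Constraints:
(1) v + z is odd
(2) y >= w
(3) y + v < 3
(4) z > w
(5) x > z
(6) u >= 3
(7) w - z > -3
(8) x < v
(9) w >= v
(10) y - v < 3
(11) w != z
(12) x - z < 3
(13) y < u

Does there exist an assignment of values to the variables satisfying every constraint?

Constraints 4, 5, 8, and 9 give v ≤ w, w < z, z < x, x < v. Chaining: v ≤ w < z < x < v, which forces v < v — impossible.

Unsatisfiable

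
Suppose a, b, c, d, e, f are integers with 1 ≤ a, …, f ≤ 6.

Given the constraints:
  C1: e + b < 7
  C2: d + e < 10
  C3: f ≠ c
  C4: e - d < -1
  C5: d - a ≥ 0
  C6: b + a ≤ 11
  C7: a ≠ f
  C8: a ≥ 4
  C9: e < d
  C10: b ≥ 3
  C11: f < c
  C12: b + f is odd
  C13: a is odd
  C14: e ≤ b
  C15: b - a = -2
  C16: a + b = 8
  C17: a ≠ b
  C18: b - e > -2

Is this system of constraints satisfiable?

Satisfiable

The assignment a = 5, b = 3, c = 5, d = 5, e = 2, f = 2 works:
  constraint 1 holds since e + b = 5.
  constraint 2 holds since d + e = 7.
The rest check out directly.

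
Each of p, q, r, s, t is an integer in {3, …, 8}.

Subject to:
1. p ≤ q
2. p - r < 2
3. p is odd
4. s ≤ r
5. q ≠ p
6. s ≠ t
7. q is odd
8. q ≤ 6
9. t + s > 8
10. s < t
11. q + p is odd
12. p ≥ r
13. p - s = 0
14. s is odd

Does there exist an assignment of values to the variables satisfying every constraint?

Constraint 7 makes q odd and constraint 3 makes p odd, so q + p must be even. Constraint 11 says q + p is odd — contradiction.

Unsatisfiable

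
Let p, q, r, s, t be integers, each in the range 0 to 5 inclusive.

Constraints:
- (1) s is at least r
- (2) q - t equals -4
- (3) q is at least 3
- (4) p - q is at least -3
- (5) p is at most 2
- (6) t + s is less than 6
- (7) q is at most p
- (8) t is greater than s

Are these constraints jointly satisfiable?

Unsatisfiable

From constraints 3 and 7: p ≥ q and q ≥ 3, so p ≥ 3. From constraint 5: p ≤ 2. But 2 < 3, so no value of p works.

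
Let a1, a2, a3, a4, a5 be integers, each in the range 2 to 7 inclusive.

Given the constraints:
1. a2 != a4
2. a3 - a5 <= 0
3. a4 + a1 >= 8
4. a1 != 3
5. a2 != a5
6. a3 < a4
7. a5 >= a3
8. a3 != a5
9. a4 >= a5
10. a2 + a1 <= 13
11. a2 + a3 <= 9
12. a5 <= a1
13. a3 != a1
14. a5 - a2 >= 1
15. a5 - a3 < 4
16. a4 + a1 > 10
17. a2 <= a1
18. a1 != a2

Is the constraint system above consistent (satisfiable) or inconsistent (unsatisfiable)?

Satisfiable

One satisfying assignment is a1 = 7, a2 = 3, a3 = 3, a4 = 4, a5 = 4.
For the less obvious constraints — constraint 2: a3 - a5 = -1; constraint 3: a4 + a1 = 11 — and the others hold by inspection.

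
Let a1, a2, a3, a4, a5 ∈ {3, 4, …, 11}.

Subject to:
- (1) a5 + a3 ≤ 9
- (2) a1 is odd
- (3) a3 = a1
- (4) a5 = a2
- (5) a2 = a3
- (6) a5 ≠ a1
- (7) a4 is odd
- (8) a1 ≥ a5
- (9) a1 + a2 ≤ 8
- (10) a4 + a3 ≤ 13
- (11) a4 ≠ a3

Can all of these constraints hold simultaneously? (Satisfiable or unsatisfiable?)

From constraints 3, 4, and 5, a5 = a2 = a3 = a1, so a5 = a1. But constraint 6 says a5 ≠ a1. Contradiction.

Unsatisfiable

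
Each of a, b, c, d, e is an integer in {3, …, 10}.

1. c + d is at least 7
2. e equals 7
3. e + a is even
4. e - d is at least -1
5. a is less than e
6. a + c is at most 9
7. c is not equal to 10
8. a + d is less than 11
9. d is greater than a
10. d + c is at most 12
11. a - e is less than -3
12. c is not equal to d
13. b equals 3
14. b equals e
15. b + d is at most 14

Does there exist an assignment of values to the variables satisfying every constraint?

Constraint 13 fixes b = 3 and constraint 2 fixes e = 7, but constraint 14 requires b = e. Since 3 ≠ 7, contradiction.

Unsatisfiable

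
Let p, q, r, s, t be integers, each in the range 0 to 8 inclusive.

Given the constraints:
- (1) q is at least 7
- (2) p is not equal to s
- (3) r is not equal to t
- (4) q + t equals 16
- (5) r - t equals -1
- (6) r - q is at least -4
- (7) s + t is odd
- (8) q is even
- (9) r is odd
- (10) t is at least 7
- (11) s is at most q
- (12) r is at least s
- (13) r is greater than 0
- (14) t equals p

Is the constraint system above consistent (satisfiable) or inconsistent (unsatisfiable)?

One satisfying assignment is p = 8, q = 8, r = 7, s = 3, t = 8.
For the less obvious constraints — constraint 4: q + t = 16; constraint 5: r - t = -1; constraint 6: r - q = -1 — and the others hold by inspection.

Satisfiable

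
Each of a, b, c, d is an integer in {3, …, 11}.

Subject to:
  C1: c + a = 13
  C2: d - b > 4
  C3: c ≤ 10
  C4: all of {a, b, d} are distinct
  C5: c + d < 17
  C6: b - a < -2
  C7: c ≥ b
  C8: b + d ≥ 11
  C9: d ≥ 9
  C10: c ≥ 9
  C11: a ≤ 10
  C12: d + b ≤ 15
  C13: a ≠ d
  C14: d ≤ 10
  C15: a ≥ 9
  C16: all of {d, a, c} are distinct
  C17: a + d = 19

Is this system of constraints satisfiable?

Constraints 3, 9, 10, 11, 14, and 15 confine each of d, a, c to the 2 values {9, 10}.
Constraint 16 requires all 3 of them to be distinct, but only 2 values are available — impossible by the pigeonhole principle.

Unsatisfiable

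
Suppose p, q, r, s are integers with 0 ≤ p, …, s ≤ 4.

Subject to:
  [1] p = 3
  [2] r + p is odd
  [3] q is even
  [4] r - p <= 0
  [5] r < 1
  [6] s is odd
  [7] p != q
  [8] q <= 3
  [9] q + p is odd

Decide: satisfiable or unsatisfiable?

Take p = 3, q = 2, r = 0, s = 3. Then constraint 2: r + p = 3 is odd; constraint 3: q = 2 is even; constraint 4: r - p = -3, and every other listed constraint is also met.

Satisfiable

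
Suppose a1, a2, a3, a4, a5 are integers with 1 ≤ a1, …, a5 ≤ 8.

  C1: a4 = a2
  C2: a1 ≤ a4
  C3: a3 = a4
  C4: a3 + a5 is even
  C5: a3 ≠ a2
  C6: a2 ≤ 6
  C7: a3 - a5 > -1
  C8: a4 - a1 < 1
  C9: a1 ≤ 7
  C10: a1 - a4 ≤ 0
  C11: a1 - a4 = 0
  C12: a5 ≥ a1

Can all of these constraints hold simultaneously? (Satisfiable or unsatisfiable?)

From constraints 1 and 3, a3 = a4 = a2, so a3 = a2. But constraint 5 says a3 ≠ a2. Contradiction.

Unsatisfiable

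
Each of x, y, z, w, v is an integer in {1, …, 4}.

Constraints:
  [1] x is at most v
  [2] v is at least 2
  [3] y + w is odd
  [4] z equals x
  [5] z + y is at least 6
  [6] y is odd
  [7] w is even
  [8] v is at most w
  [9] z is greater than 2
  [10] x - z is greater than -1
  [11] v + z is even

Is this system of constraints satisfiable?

Take x = 4, y = 3, z = 4, w = 4, v = 4. Then constraint 5: z + y = 7; constraint 10: x - z = 0, and every other listed constraint is also met.

Satisfiable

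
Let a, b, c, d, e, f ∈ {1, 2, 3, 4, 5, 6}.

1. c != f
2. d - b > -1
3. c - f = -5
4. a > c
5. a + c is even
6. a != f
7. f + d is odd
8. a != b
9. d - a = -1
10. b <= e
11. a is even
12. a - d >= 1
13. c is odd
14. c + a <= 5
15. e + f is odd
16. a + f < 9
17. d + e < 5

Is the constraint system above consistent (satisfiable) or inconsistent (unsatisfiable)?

Constraint 11 makes a even and constraint 13 makes c odd, so a + c must be odd. Constraint 5 says a + c is even — contradiction.

Unsatisfiable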